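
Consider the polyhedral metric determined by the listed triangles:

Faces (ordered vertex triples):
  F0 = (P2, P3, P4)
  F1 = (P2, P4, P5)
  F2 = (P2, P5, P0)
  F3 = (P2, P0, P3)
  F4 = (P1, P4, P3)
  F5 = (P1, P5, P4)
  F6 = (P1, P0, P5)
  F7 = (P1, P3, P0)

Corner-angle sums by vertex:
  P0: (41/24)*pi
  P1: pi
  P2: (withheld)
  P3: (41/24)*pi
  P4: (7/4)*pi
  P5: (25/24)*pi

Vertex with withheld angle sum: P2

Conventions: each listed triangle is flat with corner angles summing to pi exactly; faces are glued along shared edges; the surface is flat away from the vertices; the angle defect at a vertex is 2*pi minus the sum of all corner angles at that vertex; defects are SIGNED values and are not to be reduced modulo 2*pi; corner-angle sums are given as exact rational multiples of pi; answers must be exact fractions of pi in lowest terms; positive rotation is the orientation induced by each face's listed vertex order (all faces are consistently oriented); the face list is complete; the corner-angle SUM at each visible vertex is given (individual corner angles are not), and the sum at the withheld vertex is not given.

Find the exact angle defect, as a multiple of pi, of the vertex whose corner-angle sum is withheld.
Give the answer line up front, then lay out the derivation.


Answer: defect(P2) = (29/24)*pi

V = 6, E = 12, F = 8; chi = V - E + F = 2
Gauss-Bonnet: total defect = 2*pi*chi = 4*pi; visible defects sum to (67/24)*pi


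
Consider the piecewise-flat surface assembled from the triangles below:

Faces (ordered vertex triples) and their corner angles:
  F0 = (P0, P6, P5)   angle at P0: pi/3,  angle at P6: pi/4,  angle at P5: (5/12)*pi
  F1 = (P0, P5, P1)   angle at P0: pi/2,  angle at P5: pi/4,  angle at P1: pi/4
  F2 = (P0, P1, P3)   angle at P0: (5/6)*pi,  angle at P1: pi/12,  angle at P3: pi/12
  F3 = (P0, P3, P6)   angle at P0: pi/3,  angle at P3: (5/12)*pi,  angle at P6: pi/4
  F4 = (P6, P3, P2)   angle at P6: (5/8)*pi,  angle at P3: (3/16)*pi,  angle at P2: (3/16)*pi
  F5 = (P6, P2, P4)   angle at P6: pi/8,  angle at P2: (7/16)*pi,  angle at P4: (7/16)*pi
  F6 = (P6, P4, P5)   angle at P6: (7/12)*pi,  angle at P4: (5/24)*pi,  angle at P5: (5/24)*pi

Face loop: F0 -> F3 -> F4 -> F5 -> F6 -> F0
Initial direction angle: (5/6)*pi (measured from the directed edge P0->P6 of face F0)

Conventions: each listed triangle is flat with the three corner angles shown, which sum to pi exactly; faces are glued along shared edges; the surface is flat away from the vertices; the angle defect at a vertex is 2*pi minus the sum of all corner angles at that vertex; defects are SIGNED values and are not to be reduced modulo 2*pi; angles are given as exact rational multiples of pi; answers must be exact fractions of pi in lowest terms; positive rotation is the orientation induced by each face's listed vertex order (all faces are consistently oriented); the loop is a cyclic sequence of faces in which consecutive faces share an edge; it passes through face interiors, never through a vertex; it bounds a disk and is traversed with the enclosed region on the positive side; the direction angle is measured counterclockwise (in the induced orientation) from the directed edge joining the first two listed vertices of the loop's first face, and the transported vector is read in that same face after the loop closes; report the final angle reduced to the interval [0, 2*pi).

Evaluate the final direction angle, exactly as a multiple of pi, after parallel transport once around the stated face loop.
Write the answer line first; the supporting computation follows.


Answer: final direction angle = pi

enclosed vertex P6: corner angles sum to (11/6)*pi, defect = 2*pi - (11/6)*pi = pi/6
by Gauss-Bonnet the loop rotates the vector by the enclosed defect sum (positive orientation, mod 2*pi)
final angle = (5/6)*pi + pi/6 = pi (mod 2*pi)


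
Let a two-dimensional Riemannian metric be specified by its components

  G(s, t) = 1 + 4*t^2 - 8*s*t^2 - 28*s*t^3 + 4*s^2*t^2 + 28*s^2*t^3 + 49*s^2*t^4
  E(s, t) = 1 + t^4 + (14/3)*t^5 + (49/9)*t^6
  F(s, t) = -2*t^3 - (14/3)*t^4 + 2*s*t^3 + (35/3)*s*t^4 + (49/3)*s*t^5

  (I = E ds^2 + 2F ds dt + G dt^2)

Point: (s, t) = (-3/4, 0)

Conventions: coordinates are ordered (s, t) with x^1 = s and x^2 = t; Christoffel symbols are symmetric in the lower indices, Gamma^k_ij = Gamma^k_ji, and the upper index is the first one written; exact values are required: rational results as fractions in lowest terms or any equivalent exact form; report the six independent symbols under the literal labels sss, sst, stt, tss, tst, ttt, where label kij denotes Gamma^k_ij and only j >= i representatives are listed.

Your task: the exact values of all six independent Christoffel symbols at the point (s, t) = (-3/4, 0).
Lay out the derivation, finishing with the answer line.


E = 1, F = 0, G = 1 at the point
E_s = 0, E_t = 0, F_s = 0, F_t = 0, G_s = 0, G_t = 0
EG - F^2 = 1;  g^inv = (1) * [[1, 0], [0, 1]]
first-kind symbols [ij,l] = (1/2)(d_i g_jl + d_j g_il - d_l g_ij): [ss,s] = E_s/2 = 0, [ss,t] = F_s - E_t/2 = 0, [st,s] = E_t/2 = 0, [st,t] = G_s/2 = 0, [tt,s] = F_t - G_s/2 = 0, [tt,t] = G_t/2 = 0
Gamma^s_ij = (G*[ij,s] - F*[ij,t])/(EG - F^2), Gamma^t_ij = (E*[ij,t] - F*[ij,s])/(EG - F^2)

Answer: Gamma_sss = 0, Gamma_sst = 0, Gamma_stt = 0, Gamma_tss = 0, Gamma_tst = 0, Gamma_ttt = 0


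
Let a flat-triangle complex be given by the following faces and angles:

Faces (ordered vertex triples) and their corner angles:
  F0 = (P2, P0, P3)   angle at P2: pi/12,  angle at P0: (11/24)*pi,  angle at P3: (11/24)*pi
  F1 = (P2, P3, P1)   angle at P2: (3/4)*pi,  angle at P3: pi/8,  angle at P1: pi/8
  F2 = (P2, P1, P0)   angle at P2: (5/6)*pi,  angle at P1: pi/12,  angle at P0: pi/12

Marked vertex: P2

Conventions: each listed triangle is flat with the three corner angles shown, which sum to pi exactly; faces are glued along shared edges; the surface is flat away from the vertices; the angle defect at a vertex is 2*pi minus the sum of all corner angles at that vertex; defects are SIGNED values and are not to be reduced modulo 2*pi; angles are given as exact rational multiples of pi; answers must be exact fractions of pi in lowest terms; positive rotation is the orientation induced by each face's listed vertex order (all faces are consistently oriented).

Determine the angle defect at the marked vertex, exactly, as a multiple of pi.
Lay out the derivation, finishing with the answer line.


Sum of corner angles at P2: (5/3)*pi
defect = 2*pi - (5/3)*pi

Answer: defect(P2) = pi/3


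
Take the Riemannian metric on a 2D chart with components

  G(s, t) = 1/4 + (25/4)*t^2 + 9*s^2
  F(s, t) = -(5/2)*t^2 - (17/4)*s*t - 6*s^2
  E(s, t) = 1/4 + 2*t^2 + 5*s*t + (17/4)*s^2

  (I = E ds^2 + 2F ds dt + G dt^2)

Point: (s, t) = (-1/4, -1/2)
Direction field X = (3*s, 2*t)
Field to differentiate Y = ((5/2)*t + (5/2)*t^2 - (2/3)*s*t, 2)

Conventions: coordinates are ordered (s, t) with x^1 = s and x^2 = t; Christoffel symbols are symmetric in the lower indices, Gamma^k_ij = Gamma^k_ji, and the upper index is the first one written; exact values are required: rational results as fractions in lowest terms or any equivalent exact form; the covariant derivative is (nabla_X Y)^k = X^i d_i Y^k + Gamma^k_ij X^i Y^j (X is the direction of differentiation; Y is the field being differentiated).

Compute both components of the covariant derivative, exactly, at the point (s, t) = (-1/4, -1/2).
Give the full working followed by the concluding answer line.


E = 105/64, F = -49/32, G = 19/8 at the point
E_s = -37/8, E_t = -13/4, F_s = 41/8, F_t = 57/16, G_s = -9/2, G_t = -25/4
EG - F^2 = 1589/1024;  g^inv = (1024/1589) * [[19/8, 49/32], [49/32, 105/64]]
first-kind symbols [ij,l] = (1/2)(d_i g_jl + d_j g_il - d_l g_ij): [ss,s] = E_s/2 = -37/16, [ss,t] = F_s - E_t/2 = 27/4, [st,s] = E_t/2 = -13/8, [st,t] = G_s/2 = -9/4, [tt,s] = F_t - G_s/2 = 93/16, [tt,t] = G_t/2 = -25/8
Gamma^s_ij = (G*[ij,s] - F*[ij,t])/(EG - F^2), Gamma^t_ij = (E*[ij,t] - F*[ij,s])/(EG - F^2)
Gamma_sss = 4960/1589, Gamma_sst = -7480/1589, Gamma_stt = 9236/1589, Gamma_tss = 1102/227, Gamma_tst = -904/227, Gamma_ttt = 552/227
X = (-3/4, -1), Y = (-17/24, 2) at the point

Answer: (nabla_X Y)^s = -126929/19068, (nabla_X Y)^t = 9461/10896


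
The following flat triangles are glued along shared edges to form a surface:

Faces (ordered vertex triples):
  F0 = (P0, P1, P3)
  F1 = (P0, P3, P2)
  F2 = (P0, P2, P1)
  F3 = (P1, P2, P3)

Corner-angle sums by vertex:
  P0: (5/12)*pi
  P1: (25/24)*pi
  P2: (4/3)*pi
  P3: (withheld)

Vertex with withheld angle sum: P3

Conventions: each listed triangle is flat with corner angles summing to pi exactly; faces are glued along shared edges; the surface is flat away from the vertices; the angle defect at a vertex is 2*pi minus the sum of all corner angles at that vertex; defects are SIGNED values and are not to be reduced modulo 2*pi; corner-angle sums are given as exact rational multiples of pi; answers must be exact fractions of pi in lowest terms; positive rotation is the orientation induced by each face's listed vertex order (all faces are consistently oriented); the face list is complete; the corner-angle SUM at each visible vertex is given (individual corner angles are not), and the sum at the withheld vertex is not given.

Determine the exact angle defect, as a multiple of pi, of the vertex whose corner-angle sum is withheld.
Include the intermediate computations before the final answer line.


V = 4, E = 6, F = 4; chi = V - E + F = 2
Gauss-Bonnet: total defect = 2*pi*chi = 4*pi; visible defects sum to (77/24)*pi

Answer: defect(P3) = (19/24)*pi


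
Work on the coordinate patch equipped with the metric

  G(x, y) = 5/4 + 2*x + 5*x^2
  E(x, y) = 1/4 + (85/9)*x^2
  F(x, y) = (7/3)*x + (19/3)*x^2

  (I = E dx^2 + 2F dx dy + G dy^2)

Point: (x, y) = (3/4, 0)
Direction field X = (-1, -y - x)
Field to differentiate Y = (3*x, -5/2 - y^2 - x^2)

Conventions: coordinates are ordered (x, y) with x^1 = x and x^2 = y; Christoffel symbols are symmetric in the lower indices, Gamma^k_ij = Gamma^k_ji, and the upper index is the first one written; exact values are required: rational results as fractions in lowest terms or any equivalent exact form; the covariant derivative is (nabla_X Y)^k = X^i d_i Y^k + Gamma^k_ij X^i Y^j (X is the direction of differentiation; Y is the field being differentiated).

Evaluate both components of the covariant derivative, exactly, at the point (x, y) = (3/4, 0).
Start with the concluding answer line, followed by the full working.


Answer: (nabla_X Y)^x = -207865/11136, (nabla_X Y)^y = 143093/11136

E = 89/16, F = 85/16, G = 89/16 at the point
E_x = 85/6, E_y = 0, F_x = 71/6, F_y = 0, G_x = 19/2, G_y = 0
EG - F^2 = 87/32;  g^inv = (32/87) * [[89/16, -85/16], [-85/16, 89/16]]
first-kind symbols [ij,l] = (1/2)(d_i g_jl + d_j g_il - d_l g_ij): [xx,x] = E_x/2 = 85/12, [xx,y] = F_x - E_y/2 = 71/6, [xy,x] = E_y/2 = 0, [xy,y] = G_x/2 = 19/4, [yy,x] = F_y - G_x/2 = -19/4, [yy,y] = G_y/2 = 0
Gamma^x_ij = (G*[ij,x] - F*[ij,y])/(EG - F^2), Gamma^y_ij = (E*[ij,y] - F*[ij,x])/(EG - F^2)
Gamma_xxx = -4505/522, Gamma_xxy = -1615/174, Gamma_xyy = -1691/174, Gamma_yxx = 5413/522, Gamma_yxy = 1691/174, Gamma_yyy = 1615/174
X = (-1, -3/4), Y = (9/4, -49/16) at the point


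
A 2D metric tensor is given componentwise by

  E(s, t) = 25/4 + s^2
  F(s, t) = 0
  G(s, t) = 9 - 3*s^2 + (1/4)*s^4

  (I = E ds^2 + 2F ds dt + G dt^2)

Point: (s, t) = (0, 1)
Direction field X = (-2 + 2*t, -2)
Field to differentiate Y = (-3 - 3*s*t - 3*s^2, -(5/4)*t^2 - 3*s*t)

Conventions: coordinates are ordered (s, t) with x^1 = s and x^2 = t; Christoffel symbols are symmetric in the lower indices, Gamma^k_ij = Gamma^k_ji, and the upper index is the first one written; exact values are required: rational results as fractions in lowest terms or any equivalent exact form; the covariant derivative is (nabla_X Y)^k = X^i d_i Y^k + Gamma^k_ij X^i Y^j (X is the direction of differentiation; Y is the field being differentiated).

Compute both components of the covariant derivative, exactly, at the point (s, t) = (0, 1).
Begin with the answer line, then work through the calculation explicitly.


Answer: (nabla_X Y)^s = 0, (nabla_X Y)^t = 5

E = 25/4, F = 0, G = 9 at the point
E_s = 0, E_t = 0, F_s = 0, F_t = 0, G_s = 0, G_t = 0
EG - F^2 = 225/4;  g^inv = (4/225) * [[9, 0], [0, 25/4]]
first-kind symbols [ij,l] = (1/2)(d_i g_jl + d_j g_il - d_l g_ij): [ss,s] = E_s/2 = 0, [ss,t] = F_s - E_t/2 = 0, [st,s] = E_t/2 = 0, [st,t] = G_s/2 = 0, [tt,s] = F_t - G_s/2 = 0, [tt,t] = G_t/2 = 0
Gamma^s_ij = (G*[ij,s] - F*[ij,t])/(EG - F^2), Gamma^t_ij = (E*[ij,t] - F*[ij,s])/(EG - F^2)
Gamma_sss = 0, Gamma_sst = 0, Gamma_stt = 0, Gamma_tss = 0, Gamma_tst = 0, Gamma_ttt = 0
X = (0, -2), Y = (-3, -5/4) at the point


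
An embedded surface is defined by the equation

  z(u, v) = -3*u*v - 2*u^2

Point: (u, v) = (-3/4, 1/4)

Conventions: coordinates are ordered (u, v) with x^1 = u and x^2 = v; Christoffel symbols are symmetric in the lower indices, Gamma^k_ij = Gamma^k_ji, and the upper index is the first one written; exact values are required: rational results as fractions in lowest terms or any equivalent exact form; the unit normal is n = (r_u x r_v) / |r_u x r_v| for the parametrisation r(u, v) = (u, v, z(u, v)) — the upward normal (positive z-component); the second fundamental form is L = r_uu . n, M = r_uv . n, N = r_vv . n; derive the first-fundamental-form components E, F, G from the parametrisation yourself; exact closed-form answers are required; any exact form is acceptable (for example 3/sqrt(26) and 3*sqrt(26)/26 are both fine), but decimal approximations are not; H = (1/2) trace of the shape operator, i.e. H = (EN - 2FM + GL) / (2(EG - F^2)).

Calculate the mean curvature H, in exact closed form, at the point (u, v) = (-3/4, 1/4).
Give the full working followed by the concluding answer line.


z_u = 9/4, z_v = 9/4, z_uu = -4, z_uv = -3, z_vv = 0
E = 97/16, F = 81/16, G = 97/16; answer radicand W^2 = 89/8
unnormalised second-form numerators: l = -4, m = -3, n = 0; L = l/sqrt(89/8), and similarly M = m/sqrt(W^2), N = n/sqrt(W^2)
H = (E*n - 2*F*m + G*l) / (2*(EG - F^2)*sqrt(W^2)); E*n - 2*F*m + G*l = 49/8, EG - F^2 = 89/8, so H = (49/178)/sqrt(89/8)

Answer: H = 49*sqrt(178)/7921


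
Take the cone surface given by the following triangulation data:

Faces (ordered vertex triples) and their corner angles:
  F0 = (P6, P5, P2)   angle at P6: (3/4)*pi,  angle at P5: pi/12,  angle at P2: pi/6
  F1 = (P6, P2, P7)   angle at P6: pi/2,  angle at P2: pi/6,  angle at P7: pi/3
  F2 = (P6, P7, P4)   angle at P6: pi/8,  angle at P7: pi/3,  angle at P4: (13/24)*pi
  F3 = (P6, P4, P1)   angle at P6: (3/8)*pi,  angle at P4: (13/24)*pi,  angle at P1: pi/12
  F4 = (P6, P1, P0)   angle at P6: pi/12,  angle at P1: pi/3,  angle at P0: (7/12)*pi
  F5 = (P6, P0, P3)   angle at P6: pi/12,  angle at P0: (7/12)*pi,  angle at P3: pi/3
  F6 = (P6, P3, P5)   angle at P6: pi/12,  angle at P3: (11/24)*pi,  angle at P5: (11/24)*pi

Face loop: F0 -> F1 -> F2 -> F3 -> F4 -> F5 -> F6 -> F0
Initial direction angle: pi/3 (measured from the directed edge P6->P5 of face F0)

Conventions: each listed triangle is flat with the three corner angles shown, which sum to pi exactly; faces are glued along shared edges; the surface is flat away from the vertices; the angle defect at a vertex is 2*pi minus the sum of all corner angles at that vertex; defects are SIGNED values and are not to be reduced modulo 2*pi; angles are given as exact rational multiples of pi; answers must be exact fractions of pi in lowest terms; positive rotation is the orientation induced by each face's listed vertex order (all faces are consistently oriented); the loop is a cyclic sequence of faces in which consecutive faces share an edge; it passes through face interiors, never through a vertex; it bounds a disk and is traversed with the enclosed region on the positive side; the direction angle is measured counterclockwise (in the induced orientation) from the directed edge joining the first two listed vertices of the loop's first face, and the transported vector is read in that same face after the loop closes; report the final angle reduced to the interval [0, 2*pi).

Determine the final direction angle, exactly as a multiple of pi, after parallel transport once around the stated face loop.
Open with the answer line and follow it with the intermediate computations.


Answer: final direction angle = pi/3

enclosed vertex P6: corner angles sum to 2*pi, defect = 2*pi - 2*pi = 0
summing the enclosed defects onto the initial angle, mod 2*pi in the induced orientation:
final angle = pi/3 + 0 = pi/3 (mod 2*pi)


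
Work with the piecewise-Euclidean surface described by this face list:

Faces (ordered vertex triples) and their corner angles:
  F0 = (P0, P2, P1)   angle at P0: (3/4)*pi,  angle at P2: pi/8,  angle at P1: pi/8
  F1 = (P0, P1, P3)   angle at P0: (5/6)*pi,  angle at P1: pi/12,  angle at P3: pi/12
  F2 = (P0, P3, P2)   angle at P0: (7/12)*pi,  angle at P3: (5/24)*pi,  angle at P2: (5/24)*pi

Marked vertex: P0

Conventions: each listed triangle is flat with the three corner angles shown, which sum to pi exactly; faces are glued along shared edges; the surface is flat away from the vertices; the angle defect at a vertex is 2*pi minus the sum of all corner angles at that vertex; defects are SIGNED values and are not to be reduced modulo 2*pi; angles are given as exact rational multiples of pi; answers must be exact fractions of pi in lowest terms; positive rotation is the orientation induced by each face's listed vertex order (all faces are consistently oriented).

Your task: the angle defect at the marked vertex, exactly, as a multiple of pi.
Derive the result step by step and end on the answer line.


Sum of corner angles at P0: (13/6)*pi
defect = 2*pi - (13/6)*pi

Answer: defect(P0) = -pi/6


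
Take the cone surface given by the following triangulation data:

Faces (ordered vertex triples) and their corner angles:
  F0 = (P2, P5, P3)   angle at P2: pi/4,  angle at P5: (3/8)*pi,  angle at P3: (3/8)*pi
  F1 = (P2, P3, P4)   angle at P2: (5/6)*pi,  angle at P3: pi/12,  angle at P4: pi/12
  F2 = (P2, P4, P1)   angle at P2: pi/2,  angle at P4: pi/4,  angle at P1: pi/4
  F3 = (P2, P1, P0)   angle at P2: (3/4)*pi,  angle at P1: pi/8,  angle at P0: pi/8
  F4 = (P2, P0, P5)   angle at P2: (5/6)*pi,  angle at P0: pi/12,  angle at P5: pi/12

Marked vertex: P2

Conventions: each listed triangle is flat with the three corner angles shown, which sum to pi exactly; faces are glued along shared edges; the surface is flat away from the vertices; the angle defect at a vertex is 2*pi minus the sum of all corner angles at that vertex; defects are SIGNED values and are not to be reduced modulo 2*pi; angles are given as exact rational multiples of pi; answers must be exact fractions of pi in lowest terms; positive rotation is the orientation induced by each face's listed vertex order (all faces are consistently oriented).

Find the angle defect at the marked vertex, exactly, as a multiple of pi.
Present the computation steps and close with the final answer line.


Sum of corner angles at P2: (19/6)*pi
defect = 2*pi - (19/6)*pi

Answer: defect(P2) = (-7/6)*pi


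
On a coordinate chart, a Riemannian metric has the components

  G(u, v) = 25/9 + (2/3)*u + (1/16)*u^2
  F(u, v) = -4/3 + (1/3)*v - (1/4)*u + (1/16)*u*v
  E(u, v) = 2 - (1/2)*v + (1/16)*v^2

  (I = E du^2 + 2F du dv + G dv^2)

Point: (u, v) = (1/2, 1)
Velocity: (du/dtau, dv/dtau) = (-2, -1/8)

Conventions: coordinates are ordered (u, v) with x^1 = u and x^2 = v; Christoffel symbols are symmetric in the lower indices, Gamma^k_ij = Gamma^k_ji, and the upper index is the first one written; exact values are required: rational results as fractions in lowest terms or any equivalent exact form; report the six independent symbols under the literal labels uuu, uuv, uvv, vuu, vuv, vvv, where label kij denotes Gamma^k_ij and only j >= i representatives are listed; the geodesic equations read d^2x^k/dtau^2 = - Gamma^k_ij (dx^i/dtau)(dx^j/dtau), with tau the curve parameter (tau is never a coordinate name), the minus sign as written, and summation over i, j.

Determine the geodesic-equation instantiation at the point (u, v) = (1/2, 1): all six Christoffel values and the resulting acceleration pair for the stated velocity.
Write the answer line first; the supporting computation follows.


Answer: Gamma_uuu = 0, Gamma_uuv = -108/2125, Gamma_uvv = 0, Gamma_vuu = 0, Gamma_vuv = 42/425, Gamma_vvv = 0; accelerations (d^2u/dtau^2, d^2v/dtau^2) = (54/2125, -21/425)

E = 25/16, F = -35/32, G = 1801/576 at the point
E_u = 0, E_v = -3/8, F_u = -3/16, F_v = 35/96, G_u = 35/48, G_v = 0
EG - F^2 = 2125/576;  g^inv = (576/2125) * [[1801/576, 35/32], [35/32, 25/16]]
first-kind symbols [ij,l] = (1/2)(d_i g_jl + d_j g_il - d_l g_ij): [uu,u] = E_u/2 = 0, [uu,v] = F_u - E_v/2 = 0, [uv,u] = E_v/2 = -3/16, [uv,v] = G_u/2 = 35/96, [vv,u] = F_v - G_u/2 = 0, [vv,v] = G_v/2 = 0
Gamma^u_ij = (G*[ij,u] - F*[ij,v])/(EG - F^2), Gamma^v_ij = (E*[ij,v] - F*[ij,u])/(EG - F^2)
Gamma_uuu = 0, Gamma_uuv = -108/2125, Gamma_uvv = 0, Gamma_vuu = 0, Gamma_vuv = 42/425, Gamma_vvv = 0
d^2u/dtau^2 = -(Gamma_uuu*(-2)^2 + 2*Gamma_uuv*(-2)*(-1/8) + Gamma_uvv*(-1/8)^2) = 54/2125
d^2v/dtau^2 = -(Gamma_vuu*(-2)^2 + 2*Gamma_vuv*(-2)*(-1/8) + Gamma_vvv*(-1/8)^2) = -21/425


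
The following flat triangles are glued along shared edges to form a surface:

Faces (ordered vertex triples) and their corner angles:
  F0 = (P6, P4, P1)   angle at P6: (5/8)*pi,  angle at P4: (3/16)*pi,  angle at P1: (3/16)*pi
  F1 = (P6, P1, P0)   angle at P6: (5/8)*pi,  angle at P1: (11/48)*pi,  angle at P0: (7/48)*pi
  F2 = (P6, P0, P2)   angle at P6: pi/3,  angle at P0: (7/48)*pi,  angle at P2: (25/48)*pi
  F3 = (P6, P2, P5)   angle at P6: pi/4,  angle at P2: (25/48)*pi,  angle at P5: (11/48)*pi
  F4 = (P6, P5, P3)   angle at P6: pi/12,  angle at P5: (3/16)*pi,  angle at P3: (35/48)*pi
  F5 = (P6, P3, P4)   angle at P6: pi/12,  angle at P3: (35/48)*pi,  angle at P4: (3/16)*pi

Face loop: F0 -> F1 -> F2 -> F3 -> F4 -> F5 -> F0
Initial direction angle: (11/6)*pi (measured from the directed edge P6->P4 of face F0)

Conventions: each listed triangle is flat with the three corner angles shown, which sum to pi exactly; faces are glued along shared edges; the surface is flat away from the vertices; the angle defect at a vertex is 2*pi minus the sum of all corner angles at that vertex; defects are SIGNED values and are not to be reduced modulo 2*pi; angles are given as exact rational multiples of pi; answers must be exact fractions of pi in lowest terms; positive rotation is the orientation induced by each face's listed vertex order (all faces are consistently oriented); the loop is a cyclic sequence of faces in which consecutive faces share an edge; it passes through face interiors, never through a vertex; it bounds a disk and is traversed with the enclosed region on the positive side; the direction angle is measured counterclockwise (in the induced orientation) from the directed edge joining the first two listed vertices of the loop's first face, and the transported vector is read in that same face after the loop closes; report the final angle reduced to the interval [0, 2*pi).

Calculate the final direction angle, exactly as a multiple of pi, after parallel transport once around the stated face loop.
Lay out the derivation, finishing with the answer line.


enclosed vertex P6: corner angles sum to 2*pi, defect = 2*pi - 2*pi = 0
transport around the loop rotates by the sum of enclosed defects; add to the initial angle mod 2*pi
final angle = (11/6)*pi + 0 = (11/6)*pi (mod 2*pi)

Answer: final direction angle = (11/6)*pi


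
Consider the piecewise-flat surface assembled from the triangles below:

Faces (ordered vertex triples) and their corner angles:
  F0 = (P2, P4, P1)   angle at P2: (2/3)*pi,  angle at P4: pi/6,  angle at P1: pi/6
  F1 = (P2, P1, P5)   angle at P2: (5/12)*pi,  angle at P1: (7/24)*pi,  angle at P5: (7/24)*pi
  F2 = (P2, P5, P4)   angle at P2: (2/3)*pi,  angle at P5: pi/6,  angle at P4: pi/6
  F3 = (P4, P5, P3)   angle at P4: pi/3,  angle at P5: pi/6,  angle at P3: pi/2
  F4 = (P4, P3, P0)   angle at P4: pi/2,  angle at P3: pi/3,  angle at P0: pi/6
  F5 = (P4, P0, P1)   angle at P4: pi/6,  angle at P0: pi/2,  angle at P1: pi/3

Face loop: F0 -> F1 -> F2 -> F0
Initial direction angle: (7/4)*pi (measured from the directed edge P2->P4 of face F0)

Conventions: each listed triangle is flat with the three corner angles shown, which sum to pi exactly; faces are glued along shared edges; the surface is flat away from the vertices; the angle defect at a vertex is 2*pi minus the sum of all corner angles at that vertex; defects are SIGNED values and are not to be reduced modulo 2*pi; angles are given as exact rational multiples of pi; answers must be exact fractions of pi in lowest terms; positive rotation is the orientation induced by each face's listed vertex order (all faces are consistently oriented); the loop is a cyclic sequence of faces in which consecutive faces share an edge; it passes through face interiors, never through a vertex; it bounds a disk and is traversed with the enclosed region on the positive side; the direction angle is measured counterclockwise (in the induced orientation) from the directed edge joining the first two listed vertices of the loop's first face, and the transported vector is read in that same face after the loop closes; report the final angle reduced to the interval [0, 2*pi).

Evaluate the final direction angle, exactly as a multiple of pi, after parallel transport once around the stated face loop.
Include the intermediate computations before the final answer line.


enclosed vertex P2: corner angles sum to (7/4)*pi, defect = 2*pi - (7/4)*pi = pi/4
the rotation equals the total enclosed defect, so the final angle is initial + defects (mod 2*pi)
final angle = (7/4)*pi + pi/4 = 0 (mod 2*pi)

Answer: final direction angle = 0


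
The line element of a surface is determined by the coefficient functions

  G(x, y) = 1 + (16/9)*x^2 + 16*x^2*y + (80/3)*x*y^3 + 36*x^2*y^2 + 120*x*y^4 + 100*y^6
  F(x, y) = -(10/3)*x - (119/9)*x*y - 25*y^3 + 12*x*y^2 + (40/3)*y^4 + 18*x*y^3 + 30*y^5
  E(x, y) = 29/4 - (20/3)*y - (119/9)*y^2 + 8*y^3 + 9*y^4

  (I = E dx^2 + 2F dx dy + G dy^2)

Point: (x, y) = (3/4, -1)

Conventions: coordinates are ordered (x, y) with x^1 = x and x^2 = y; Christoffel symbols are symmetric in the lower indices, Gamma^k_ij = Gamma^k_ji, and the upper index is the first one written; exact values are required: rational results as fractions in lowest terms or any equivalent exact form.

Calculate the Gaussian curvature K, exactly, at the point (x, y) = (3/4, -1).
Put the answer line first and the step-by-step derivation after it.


Answer: K = -144/223729

E = 61/36, F = 45/4, G = 733/4, EG - F^2 = 3311/18 at the point
E_x = 0, E_y = 70/9, F_x = 35/9, F_y = 137/4, G_x = 126, G_y = -1863/2
E_yy = 302/9, F_xy = 151/9, G_xx = 392/9
Brioschi: K = (det M1 - det M2) / (EG - F^2)^2 with the standard first/second-derivative matrices M1, M2.
M1 = [[-E_yy/2 + F_xy - G_xx/2, E_x/2, F_x - E_y/2], [F_y - G_x/2, E, F], [G_y/2, F, G]] = [[-196/9, 0, 0], [-115/4, 61/36, 45/4], [-1863/4, 45/4, 733/4]]; det M1 = -324478/81
M2 = [[0, E_y/2, G_x/2], [E_y/2, E, F], [G_x/2, F, G]] = [[0, 35/9, 63], [35/9, 61/36, 45/4], [63, 45/4, 733/4]]; det M2 = -322714/81
det M1 - det M2 = -196/9; K = -196/9 / (3311/18)^2 = -144/223729


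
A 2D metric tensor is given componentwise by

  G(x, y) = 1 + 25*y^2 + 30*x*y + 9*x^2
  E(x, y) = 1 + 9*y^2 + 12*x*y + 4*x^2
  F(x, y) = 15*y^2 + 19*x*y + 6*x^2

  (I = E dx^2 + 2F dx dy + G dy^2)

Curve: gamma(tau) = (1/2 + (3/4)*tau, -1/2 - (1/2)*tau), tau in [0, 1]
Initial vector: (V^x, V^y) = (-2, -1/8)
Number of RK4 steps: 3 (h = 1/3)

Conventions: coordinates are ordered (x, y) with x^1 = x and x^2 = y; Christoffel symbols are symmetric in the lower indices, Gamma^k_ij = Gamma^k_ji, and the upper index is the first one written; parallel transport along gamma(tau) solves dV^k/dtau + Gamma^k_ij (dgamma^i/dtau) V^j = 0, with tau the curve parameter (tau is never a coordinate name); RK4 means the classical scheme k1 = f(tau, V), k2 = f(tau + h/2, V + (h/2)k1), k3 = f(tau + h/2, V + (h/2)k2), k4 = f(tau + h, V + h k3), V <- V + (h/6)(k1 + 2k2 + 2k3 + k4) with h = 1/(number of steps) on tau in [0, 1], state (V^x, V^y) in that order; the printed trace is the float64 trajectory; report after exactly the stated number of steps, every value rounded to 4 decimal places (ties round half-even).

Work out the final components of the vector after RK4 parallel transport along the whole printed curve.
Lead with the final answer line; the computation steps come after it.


Answer: V^x = -1.9941, V^y = -0.1118

gamma'(tau) = (3/4, -1/2); f(tau, V)^k = -Gamma^k_ij(gamma(tau)) gamma'^i(tau) V^j; h = 1/3; intermediate values shown to 6 dp
curve data and Christoffel symbols at the stage parameters:
  tau = 0.000000: gamma = (0.500000, -0.500000), gamma' = (0.750000, -0.500000); Gamma_xxx = -0.444444, Gamma_xxy = -0.666667, Gamma_xyy = -1.111111, Gamma_yxx = -0.888889, Gamma_yxy = -1.333333, Gamma_yyy = -2.222222
  tau = 0.166667: gamma = (0.625000, -0.583333), gamma' = (0.750000, -0.500000); Gamma_xxx = -0.428253, Gamma_xxy = -0.642379, Gamma_xyy = -1.070632, Gamma_yxx = -0.892193, Gamma_yxy = -1.338290, Gamma_yyy = -2.230483
  tau = 0.333333: gamma = (0.750000, -0.666667), gamma' = (0.750000, -0.500000); Gamma_xxx = -0.412607, Gamma_xxy = -0.618911, Gamma_xyy = -1.031519, Gamma_yxx = -0.893983, Gamma_yxy = -1.340974, Gamma_yyy = -2.234957
  tau = 0.500000: gamma = (0.875000, -0.750000), gamma' = (0.750000, -0.500000); Gamma_xxx = -0.397516, Gamma_xxy = -0.596273, Gamma_xyy = -0.993789, Gamma_yxx = -0.894410, Gamma_yxy = -1.341615, Gamma_yyy = -2.236025
  tau = 0.666667: gamma = (1.000000, -0.833333), gamma' = (0.750000, -0.500000); Gamma_xxx = -0.382979, Gamma_xxy = -0.574468, Gamma_xyy = -0.957447, Gamma_yxx = -0.893617, Gamma_yxy = -1.340426, Gamma_yyy = -2.234043
  tau = 0.833333: gamma = (1.125000, -0.916667), gamma' = (0.750000, -0.500000); Gamma_xxx = -0.368994, Gamma_xxy = -0.553491, Gamma_xyy = -0.922486, Gamma_yxx = -0.891736, Gamma_yxy = -1.337604, Gamma_yyy = -2.229340
  tau = 1.000000: gamma = (1.250000, -1.000000), gamma' = (0.750000, -0.500000); Gamma_xxx = -0.355556, Gamma_xxy = -0.533333, Gamma_xyy = -0.888889, Gamma_yxx = -0.888889, Gamma_yxy = -1.333333, Gamma_yyy = -2.222222
step 0: V^x = -2.0000, V^y = -0.1250
step 1: k1 = (0.006944, 0.013889), k2 = (0.006568, 0.013682), k3 = (0.006569, 0.013686), k4 = (0.006212, 0.013459); V <- V + (h/6)(k1 + 2k2 + 2k3 + k4): V^x = -1.9978, V^y = -0.1204
step 2: k1 = (0.006212, 0.013459), k2 = (0.005873, 0.013215), k3 = (0.005875, 0.013219), k4 = (0.005555, 0.012961); V <- V + (h/6)(k1 + 2k2 + 2k3 + k4): V^x = -1.9959, V^y = -0.1160
step 3: k1 = (0.005555, 0.012961), k2 = (0.005252, 0.012693), k3 = (0.005254, 0.012698), k4 = (0.004969, 0.012422); V <- V + (h/6)(k1 + 2k2 + 2k3 + k4): V^x = -1.9941, V^y = -0.1118


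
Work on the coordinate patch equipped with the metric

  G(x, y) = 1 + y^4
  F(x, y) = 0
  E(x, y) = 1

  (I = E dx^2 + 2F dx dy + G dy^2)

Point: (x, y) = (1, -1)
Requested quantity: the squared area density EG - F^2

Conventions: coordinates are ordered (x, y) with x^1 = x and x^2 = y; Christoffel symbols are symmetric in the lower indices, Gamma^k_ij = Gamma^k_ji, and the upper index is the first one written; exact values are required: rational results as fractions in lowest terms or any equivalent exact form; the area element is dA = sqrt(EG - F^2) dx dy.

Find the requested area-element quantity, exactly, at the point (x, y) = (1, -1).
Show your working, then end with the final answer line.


E = 1, F = 0, G = 2; EG - F^2 = 2

Answer: EG - F^2 = 2


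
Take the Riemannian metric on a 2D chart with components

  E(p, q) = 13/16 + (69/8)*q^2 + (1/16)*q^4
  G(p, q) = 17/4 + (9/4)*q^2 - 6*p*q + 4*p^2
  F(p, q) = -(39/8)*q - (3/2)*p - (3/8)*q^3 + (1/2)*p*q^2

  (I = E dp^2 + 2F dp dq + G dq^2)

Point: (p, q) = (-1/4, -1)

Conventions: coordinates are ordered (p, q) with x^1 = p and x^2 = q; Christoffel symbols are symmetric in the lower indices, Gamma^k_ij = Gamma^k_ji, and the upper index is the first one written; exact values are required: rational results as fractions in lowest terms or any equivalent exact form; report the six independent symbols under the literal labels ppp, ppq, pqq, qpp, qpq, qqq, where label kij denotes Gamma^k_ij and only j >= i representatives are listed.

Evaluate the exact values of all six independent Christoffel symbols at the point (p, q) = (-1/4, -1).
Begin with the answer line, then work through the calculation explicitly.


Answer: Gamma_ppp = -341/157, Gamma_ppq = -911/314, Gamma_pqq = -519/314, Gamma_qpp = 589/157, Gamma_qpq = 537/157, Gamma_qqq = 227/157

E = 19/2, F = 11/2, G = 21/4 at the point
E_p = 0, E_q = -35/2, F_p = -1, F_q = -23/4, G_p = 4, G_q = -3
EG - F^2 = 157/8;  g^inv = (8/157) * [[21/4, -11/2], [-11/2, 19/2]]
first-kind symbols [ij,l] = (1/2)(d_i g_jl + d_j g_il - d_l g_ij): [pp,p] = E_p/2 = 0, [pp,q] = F_p - E_q/2 = 31/4, [pq,p] = E_q/2 = -35/4, [pq,q] = G_p/2 = 2, [qq,p] = F_q - G_p/2 = -31/4, [qq,q] = G_q/2 = -3/2
Gamma^p_ij = (G*[ij,p] - F*[ij,q])/(EG - F^2), Gamma^q_ij = (E*[ij,q] - F*[ij,p])/(EG - F^2)


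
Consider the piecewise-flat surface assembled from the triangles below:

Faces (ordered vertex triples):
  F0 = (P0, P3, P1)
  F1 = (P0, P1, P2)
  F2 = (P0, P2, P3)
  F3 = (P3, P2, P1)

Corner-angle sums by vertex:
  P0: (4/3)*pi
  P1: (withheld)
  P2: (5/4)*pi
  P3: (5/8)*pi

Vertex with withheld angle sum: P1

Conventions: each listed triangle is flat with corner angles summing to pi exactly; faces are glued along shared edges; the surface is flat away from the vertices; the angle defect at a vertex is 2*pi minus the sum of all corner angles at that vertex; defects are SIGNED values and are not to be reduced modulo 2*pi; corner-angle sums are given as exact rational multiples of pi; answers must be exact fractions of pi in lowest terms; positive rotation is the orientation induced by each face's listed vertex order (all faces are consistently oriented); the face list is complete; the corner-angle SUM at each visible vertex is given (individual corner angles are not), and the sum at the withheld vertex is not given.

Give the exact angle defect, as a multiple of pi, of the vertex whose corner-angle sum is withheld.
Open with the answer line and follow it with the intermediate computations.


Answer: defect(P1) = (29/24)*pi

V = 4, E = 6, F = 4; chi = V - E + F = 2
Gauss-Bonnet: total defect = 2*pi*chi = 4*pi; visible defects sum to (67/24)*pi


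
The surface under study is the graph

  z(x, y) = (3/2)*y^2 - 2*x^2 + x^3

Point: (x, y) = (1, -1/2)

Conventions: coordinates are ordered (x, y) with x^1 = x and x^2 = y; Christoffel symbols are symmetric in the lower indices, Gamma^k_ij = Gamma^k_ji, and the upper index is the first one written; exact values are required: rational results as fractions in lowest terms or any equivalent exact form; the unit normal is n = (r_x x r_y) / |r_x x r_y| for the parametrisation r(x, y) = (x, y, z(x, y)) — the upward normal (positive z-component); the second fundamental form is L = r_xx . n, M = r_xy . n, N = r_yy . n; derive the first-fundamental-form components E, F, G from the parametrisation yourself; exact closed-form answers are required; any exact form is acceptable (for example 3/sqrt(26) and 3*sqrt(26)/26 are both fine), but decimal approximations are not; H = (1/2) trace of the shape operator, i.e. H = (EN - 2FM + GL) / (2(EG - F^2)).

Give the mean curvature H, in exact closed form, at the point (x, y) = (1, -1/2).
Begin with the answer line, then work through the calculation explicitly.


Answer: H = 50*sqrt(17)/289

z_x = -1, z_y = -3/2, z_xx = 2, z_xy = 0, z_yy = 3
E = 2, F = 3/2, G = 13/4; answer radicand W^2 = 17/4
unnormalised second-form numerators: l = 2, m = 0, n = 3; L = l/sqrt(17/4), and similarly M = m/sqrt(W^2), N = n/sqrt(W^2)
H = (E*n - 2*F*m + G*l) / (2*(EG - F^2)*sqrt(W^2)); E*n - 2*F*m + G*l = 25/2, EG - F^2 = 17/4, so H = (25/17)/sqrt(17/4)


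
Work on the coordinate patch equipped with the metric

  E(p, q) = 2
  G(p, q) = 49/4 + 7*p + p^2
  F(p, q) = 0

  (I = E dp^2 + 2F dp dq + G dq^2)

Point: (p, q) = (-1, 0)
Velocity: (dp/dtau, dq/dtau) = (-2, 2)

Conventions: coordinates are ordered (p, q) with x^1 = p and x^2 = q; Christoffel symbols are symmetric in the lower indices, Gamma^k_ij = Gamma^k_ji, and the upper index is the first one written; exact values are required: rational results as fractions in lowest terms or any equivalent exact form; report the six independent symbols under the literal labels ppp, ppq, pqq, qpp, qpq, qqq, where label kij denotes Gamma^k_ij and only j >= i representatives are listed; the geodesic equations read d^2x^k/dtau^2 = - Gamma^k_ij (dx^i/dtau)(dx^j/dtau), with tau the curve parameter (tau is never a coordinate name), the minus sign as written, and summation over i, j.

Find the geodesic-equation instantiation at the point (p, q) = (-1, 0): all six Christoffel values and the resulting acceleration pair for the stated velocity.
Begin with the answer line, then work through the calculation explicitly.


Answer: Gamma_ppp = 0, Gamma_ppq = 0, Gamma_pqq = -5/4, Gamma_qpp = 0, Gamma_qpq = 2/5, Gamma_qqq = 0; accelerations (d^2p/dtau^2, d^2q/dtau^2) = (5, 16/5)

E = 2, F = 0, G = 25/4 at the point
E_p = 0, E_q = 0, F_p = 0, F_q = 0, G_p = 5, G_q = 0
EG - F^2 = 25/2;  g^inv = (2/25) * [[25/4, 0], [0, 2]]
first-kind symbols [ij,l] = (1/2)(d_i g_jl + d_j g_il - d_l g_ij): [pp,p] = E_p/2 = 0, [pp,q] = F_p - E_q/2 = 0, [pq,p] = E_q/2 = 0, [pq,q] = G_p/2 = 5/2, [qq,p] = F_q - G_p/2 = -5/2, [qq,q] = G_q/2 = 0
Gamma^p_ij = (G*[ij,p] - F*[ij,q])/(EG - F^2), Gamma^q_ij = (E*[ij,q] - F*[ij,p])/(EG - F^2)
Gamma_ppp = 0, Gamma_ppq = 0, Gamma_pqq = -5/4, Gamma_qpp = 0, Gamma_qpq = 2/5, Gamma_qqq = 0
d^2p/dtau^2 = -(Gamma_ppp*(-2)^2 + 2*Gamma_ppq*(-2)*(2) + Gamma_pqq*(2)^2) = 5
d^2q/dtau^2 = -(Gamma_qpp*(-2)^2 + 2*Gamma_qpq*(-2)*(2) + Gamma_qqq*(2)^2) = 16/5


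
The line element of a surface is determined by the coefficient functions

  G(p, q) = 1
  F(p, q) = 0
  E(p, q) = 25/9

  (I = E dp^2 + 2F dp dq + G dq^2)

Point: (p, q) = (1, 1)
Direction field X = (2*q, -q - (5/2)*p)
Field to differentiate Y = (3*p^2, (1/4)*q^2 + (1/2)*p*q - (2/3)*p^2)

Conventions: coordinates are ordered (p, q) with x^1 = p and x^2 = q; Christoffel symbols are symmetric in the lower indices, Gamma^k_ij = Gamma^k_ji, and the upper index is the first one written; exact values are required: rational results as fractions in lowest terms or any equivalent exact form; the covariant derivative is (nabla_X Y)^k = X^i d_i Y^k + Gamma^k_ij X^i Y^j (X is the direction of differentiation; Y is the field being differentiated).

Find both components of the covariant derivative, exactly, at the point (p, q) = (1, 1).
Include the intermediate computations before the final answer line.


E = 25/9, F = 0, G = 1 at the point
E_p = 0, E_q = 0, F_p = 0, F_q = 0, G_p = 0, G_q = 0
EG - F^2 = 25/9;  g^inv = (9/25) * [[1, 0], [0, 25/9]]
first-kind symbols [ij,l] = (1/2)(d_i g_jl + d_j g_il - d_l g_ij): [pp,p] = E_p/2 = 0, [pp,q] = F_p - E_q/2 = 0, [pq,p] = E_q/2 = 0, [pq,q] = G_p/2 = 0, [qq,p] = F_q - G_p/2 = 0, [qq,q] = G_q/2 = 0
Gamma^p_ij = (G*[ij,p] - F*[ij,q])/(EG - F^2), Gamma^q_ij = (E*[ij,q] - F*[ij,p])/(EG - F^2)
Gamma_ppp = 0, Gamma_ppq = 0, Gamma_pqq = 0, Gamma_qpp = 0, Gamma_qpq = 0, Gamma_qqq = 0
X = (2, -7/2), Y = (3, 1/12) at the point

Answer: (nabla_X Y)^p = 12, (nabla_X Y)^q = -31/6


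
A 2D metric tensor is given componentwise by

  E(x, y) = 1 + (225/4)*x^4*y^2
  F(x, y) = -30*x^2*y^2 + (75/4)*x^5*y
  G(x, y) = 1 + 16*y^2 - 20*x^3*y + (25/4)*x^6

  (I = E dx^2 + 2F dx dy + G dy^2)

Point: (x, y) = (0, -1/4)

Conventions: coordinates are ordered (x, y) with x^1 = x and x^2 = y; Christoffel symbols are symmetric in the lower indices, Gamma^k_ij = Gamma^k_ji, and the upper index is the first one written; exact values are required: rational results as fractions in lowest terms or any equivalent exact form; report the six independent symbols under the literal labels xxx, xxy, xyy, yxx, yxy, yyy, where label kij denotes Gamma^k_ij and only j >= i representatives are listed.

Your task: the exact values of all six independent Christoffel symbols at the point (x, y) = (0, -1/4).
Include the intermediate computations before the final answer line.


E = 1, F = 0, G = 2 at the point
E_x = 0, E_y = 0, F_x = 0, F_y = 0, G_x = 0, G_y = -8
EG - F^2 = 2;  g^inv = (1/2) * [[2, 0], [0, 1]]
first-kind symbols [ij,l] = (1/2)(d_i g_jl + d_j g_il - d_l g_ij): [xx,x] = E_x/2 = 0, [xx,y] = F_x - E_y/2 = 0, [xy,x] = E_y/2 = 0, [xy,y] = G_x/2 = 0, [yy,x] = F_y - G_x/2 = 0, [yy,y] = G_y/2 = -4
Gamma^x_ij = (G*[ij,x] - F*[ij,y])/(EG - F^2), Gamma^y_ij = (E*[ij,y] - F*[ij,x])/(EG - F^2)

Answer: Gamma_xxx = 0, Gamma_xxy = 0, Gamma_xyy = 0, Gamma_yxx = 0, Gamma_yxy = 0, Gamma_yyy = -2
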